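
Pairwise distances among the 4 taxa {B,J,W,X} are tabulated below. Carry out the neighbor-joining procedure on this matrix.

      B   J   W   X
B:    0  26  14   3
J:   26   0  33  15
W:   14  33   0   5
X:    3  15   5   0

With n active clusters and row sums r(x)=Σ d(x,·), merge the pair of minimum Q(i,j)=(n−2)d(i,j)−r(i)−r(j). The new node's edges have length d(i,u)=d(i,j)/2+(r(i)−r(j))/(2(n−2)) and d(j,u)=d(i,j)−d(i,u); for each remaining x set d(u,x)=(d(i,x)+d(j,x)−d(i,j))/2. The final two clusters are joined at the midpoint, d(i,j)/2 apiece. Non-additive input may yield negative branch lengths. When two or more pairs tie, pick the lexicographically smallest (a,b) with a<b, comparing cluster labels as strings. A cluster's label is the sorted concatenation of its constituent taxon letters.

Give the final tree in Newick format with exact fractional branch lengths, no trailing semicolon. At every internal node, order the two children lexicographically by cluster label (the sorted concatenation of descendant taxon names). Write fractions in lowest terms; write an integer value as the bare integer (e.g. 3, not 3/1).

iteration 1: select B,W (d=14, Q=-67); attach at lengths (19/4, 37/4); label the merged cluster BW
  updated: d(BW,J)=45/2, d(BW,X)=-3
iteration 2: select BW,J (d=45/2, Q=-69/2); attach at lengths (9/4, 81/4); label the merged cluster BJW
  updated: d(BJW,X)=-21/4
iteration 3: select BJW,X (d=-21/4); attach at lengths (-21/8, -21/8); label the merged cluster BJWX
final tree: (((B:19/4,W:37/4):9/4,J:81/4):-21/8,X:-21/8)
total length: 125/4

(((B:19/4,W:37/4):9/4,J:81/4):-21/8,X:-21/8)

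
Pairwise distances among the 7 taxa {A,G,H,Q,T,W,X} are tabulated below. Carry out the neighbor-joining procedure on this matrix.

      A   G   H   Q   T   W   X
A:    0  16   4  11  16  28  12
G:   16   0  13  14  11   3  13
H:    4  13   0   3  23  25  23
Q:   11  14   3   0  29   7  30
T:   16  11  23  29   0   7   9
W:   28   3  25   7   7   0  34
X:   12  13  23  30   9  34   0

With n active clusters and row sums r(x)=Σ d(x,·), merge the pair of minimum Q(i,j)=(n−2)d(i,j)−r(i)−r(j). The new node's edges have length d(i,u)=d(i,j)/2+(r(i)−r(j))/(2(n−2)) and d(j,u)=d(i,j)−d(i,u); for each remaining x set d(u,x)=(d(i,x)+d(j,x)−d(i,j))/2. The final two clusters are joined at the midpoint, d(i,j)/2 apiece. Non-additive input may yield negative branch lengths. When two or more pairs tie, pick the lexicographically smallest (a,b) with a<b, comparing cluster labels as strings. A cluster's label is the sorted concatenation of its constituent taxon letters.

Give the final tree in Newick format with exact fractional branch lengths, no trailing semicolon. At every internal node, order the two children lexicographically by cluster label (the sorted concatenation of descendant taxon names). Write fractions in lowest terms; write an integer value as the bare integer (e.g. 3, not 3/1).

1. join T+X (d=9, Q=-171) ⇒ TX; edges |T|=19/10, |X|=71/10
  updated: d(A,TX)=19/2, d(G,TX)=15/2, d(H,TX)=37/2, d(Q,TX)=25, d(TX,W)=16
2. join G+W (d=3, Q=-241/2) ⇒ GW; edges |G|=-27/16, |W|=75/16
  updated: d(A,GW)=41/2, d(GW,H)=35/2, d(GW,Q)=9, d(GW,TX)=41/4
3. join GW+TX (d=41/4, Q=-359/4) ⇒ GTWX; edges |GW|=33/8, |TX|=49/8
  updated: d(A,GTWX)=79/8, d(GTWX,H)=103/8, d(GTWX,Q)=95/8
4. join A+GTWX (d=79/8, Q=-159/4) ⇒ AGTWX; edges |A|=5/2, |GTWX|=59/8
  updated: d(AGTWX,H)=7/2, d(AGTWX,Q)=13/2
5. join AGTWX+H (d=7/2, Q=-13) ⇒ AGHTWX; edges |AGTWX|=7/2, |H|=0
  updated: d(AGHTWX,Q)=3
6. join AGHTWX+Q (d=3) ⇒ AGHQTWX; edges |AGHTWX|=3/2, |Q|=3/2
final tree: (((A:5/2,((G:-27/16,W:75/16):33/8,(T:19/10,X:71/10):49/8):59/8):7/2,H:0):3/2,Q:3/2)
total length: 309/8

(((A:5/2,((G:-27/16,W:75/16):33/8,(T:19/10,X:71/10):49/8):59/8):7/2,H:0):3/2,Q:3/2)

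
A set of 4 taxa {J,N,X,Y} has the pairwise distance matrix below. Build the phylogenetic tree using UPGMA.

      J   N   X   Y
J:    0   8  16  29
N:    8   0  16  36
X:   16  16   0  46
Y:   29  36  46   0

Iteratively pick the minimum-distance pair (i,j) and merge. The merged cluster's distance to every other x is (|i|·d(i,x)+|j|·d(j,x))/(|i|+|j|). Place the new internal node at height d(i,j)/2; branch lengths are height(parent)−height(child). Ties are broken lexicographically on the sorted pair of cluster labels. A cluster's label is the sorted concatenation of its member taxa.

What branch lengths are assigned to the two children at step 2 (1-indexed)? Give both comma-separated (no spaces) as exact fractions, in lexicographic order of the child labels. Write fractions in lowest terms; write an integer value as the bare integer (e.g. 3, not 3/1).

4,8

1. join J+N (d=8) ⇒ JN; edges |J|=4, |N|=4
  updated: d(JN,X)=16, d(JN,Y)=65/2
2. join JN+X (d=16) ⇒ JNX; edges |JN|=4, |X|=8
  updated: d(JNX,Y)=37
3. join JNX+Y (d=37) ⇒ JNXY; edges |JNX|=21/2, |Y|=37/2
final tree: (((J:4,N:4):4,X:8):21/2,Y:37/2)
total length: 49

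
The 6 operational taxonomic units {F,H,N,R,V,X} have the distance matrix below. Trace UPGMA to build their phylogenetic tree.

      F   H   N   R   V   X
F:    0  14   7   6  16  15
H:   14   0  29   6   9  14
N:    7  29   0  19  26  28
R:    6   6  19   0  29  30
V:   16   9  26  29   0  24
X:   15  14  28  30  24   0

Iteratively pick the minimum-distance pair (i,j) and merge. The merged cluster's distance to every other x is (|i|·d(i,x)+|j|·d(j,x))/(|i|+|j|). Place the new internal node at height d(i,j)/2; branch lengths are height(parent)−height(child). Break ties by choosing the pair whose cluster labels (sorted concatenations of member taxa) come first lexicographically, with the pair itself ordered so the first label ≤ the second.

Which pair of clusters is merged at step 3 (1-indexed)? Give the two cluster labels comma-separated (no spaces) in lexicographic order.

iteration 1: select F,R (d=6); attach at lengths (3, 3); label the merged cluster FR
  updated: d(FR,H)=10, d(FR,N)=13, d(FR,V)=45/2, d(FR,X)=45/2
iteration 2: select H,V (d=9); attach at lengths (9/2, 9/2); label the merged cluster HV
  updated: d(FR,HV)=65/4, d(HV,N)=55/2, d(HV,X)=19
iteration 3: select FR,N (d=13); attach at lengths (7/2, 13/2); label the merged cluster FNR
  updated: d(FNR,HV)=20, d(FNR,X)=73/3
iteration 4: select HV,X (d=19); attach at lengths (5, 19/2); label the merged cluster HVX
  updated: d(FNR,HVX)=193/9
iteration 5: select FNR,HVX (d=193/9); attach at lengths (38/9, 11/9); label the merged cluster FHNRVX
final tree: (((F:3,R:3):7/2,N:13/2):38/9,((H:9/2,V:9/2):5,X:19/2):11/9)
total length: 809/18

FR,N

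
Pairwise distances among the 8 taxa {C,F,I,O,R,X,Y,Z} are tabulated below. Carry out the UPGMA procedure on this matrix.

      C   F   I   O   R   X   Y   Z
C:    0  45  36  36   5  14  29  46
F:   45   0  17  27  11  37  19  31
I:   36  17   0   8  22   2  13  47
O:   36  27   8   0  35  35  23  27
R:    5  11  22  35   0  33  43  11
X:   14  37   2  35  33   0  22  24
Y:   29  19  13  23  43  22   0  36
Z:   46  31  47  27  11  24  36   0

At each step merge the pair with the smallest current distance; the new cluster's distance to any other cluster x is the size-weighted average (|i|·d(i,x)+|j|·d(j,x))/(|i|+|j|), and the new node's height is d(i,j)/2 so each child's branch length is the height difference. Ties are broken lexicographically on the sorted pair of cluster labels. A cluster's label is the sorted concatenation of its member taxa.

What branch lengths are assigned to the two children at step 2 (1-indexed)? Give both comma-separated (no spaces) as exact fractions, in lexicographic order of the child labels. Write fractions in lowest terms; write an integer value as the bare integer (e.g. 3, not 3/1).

iteration 1: select I,X (d=2); attach at lengths (1, 1); label the merged cluster IX
  updated: d(C,IX)=25, d(F,IX)=27, d(IX,O)=43/2, d(IX,R)=55/2, d(IX,Y)=35/2, d(IX,Z)=71/2
iteration 2: select C,R (d=5); attach at lengths (5/2, 5/2); label the merged cluster CR
  updated: d(CR,F)=28, d(CR,IX)=105/4, d(CR,O)=71/2, d(CR,Y)=36, d(CR,Z)=57/2
iteration 3: select IX,Y (d=35/2); attach at lengths (31/4, 35/4); label the merged cluster IXY
  updated: d(CR,IXY)=59/2, d(F,IXY)=73/3, d(IXY,O)=22, d(IXY,Z)=107/3
iteration 4: select IXY,O (d=22); attach at lengths (9/4, 11); label the merged cluster IOXY
  updated: d(CR,IOXY)=31, d(F,IOXY)=25, d(IOXY,Z)=67/2
iteration 5: select F,IOXY (d=25); attach at lengths (25/2, 3/2); label the merged cluster FIOXY
  updated: d(CR,FIOXY)=152/5, d(FIOXY,Z)=33
iteration 6: select CR,Z (d=57/2); attach at lengths (47/4, 57/4); label the merged cluster CRZ
  updated: d(CRZ,FIOXY)=469/15
iteration 7: select CRZ,FIOXY (d=469/15); attach at lengths (83/60, 47/15); label the merged cluster CFIORXYZ
final tree: (((C:5/2,R:5/2):47/4,Z:57/4):83/60,(F:25/2,(((I:1,X:1):31/4,Y:35/4):9/4,O:11):3/2):47/15)
total length: 1219/15

5/2,5/2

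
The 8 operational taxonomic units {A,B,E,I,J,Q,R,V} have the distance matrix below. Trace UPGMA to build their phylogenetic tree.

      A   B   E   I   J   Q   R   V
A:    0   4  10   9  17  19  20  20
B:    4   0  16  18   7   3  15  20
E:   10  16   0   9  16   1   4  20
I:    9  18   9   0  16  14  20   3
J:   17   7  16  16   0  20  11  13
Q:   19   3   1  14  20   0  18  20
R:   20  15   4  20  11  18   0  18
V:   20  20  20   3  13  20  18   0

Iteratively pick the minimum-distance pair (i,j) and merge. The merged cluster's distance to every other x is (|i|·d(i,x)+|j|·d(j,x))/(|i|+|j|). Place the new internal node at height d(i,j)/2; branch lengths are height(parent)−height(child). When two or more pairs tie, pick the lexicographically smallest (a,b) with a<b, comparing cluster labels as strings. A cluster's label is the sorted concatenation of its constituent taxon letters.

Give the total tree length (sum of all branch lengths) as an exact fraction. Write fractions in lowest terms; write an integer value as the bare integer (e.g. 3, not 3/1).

iteration 1: select E,Q (d=1); attach at lengths (1/2, 1/2); label the merged cluster EQ
  updated: d(A,EQ)=29/2, d(B,EQ)=19/2, d(EQ,I)=23/2, d(EQ,J)=18, d(EQ,R)=11, d(EQ,V)=20
iteration 2: select I,V (d=3); attach at lengths (3/2, 3/2); label the merged cluster IV
  updated: d(A,IV)=29/2, d(B,IV)=19, d(EQ,IV)=63/4, d(IV,J)=29/2, d(IV,R)=19
iteration 3: select A,B (d=4); attach at lengths (2, 2); label the merged cluster AB
  updated: d(AB,EQ)=12, d(AB,IV)=67/4, d(AB,J)=12, d(AB,R)=35/2
iteration 4: select EQ,R (d=11); attach at lengths (5, 11/2); label the merged cluster EQR
  updated: d(AB,EQR)=83/6, d(EQR,IV)=101/6, d(EQR,J)=47/3
iteration 5: select AB,J (d=12); attach at lengths (4, 6); label the merged cluster ABJ
  updated: d(ABJ,EQR)=130/9, d(ABJ,IV)=16
iteration 6: select ABJ,EQR (d=130/9); attach at lengths (11/9, 31/18); label the merged cluster ABEJQR
  updated: d(ABEJQR,IV)=197/12
iteration 7: select ABEJQR,IV (d=197/12); attach at lengths (71/72, 161/24); label the merged cluster ABEIJQRV
final tree: ((((A:2,B:2):4,J:6):11/9,((E:1/2,Q:1/2):5,R:11/2):31/18):71/72,(I:3/2,V:3/2):161/24)
total length: 1409/36

1409/36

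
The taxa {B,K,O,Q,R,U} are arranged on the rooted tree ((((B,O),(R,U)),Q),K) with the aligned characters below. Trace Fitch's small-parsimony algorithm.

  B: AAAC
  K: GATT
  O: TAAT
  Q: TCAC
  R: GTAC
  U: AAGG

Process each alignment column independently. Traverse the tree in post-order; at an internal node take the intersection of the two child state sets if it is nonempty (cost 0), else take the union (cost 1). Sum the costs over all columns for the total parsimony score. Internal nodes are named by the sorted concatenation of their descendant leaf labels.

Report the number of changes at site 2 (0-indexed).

2

site 0, node BO: B={A} ∪ O={T} → {A,T} (+1)
site 0, node RU: R={G} ∪ U={A} → {A,G} (+1)
site 0, node BORU: BO={A,T} ∩ RU={A,G} → {A} (+0)
site 0, node BOQRU: BORU={A} ∪ Q={T} → {A,T} (+1)
site 0, node BKOQRU: BOQRU={A,T} ∪ K={G} → {A,G,T} (+1)
site 1, node BO: B={A} ∩ O={A} → {A} (+0)
site 1, node RU: R={T} ∪ U={A} → {A,T} (+1)
site 1, node BORU: BO={A} ∩ RU={A,T} → {A} (+0)
site 1, node BOQRU: BORU={A} ∪ Q={C} → {A,C} (+1)
site 1, node BKOQRU: BOQRU={A,C} ∩ K={A} → {A} (+0)
site 2, node BO: B={A} ∩ O={A} → {A} (+0)
site 2, node RU: R={A} ∪ U={G} → {A,G} (+1)
site 2, node BORU: BO={A} ∩ RU={A,G} → {A} (+0)
site 2, node BOQRU: BORU={A} ∩ Q={A} → {A} (+0)
site 2, node BKOQRU: BOQRU={A} ∪ K={T} → {A,T} (+1)
site 3, node BO: B={C} ∪ O={T} → {C,T} (+1)
site 3, node RU: R={C} ∪ U={G} → {C,G} (+1)
site 3, node BORU: BO={C,T} ∩ RU={C,G} → {C} (+0)
site 3, node BOQRU: BORU={C} ∩ Q={C} → {C} (+0)
site 3, node BKOQRU: BOQRU={C} ∪ K={T} → {C,T} (+1)
per-site changes: [4, 2, 2, 3]; total = 11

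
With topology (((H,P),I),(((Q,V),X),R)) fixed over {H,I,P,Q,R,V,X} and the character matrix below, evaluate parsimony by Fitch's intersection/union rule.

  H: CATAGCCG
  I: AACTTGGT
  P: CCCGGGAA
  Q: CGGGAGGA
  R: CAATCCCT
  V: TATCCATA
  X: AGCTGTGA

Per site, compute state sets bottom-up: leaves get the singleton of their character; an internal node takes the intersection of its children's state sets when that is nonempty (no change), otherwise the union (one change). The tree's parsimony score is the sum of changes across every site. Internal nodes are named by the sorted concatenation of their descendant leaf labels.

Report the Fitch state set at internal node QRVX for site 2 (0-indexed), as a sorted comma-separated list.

A,C,G,T

HP@0: {C} ∩ {C} = {C} (intersection, +0)
HIP@0: {C} ∪ {A} = {A,C} (union, +1)
QV@0: {C} ∪ {T} = {C,T} (union, +1)
QVX@0: {C,T} ∪ {A} = {A,C,T} (union, +1)
QRVX@0: {A,C,T} ∩ {C} = {C} (intersection, +0)
HIPQRVX@0: {A,C} ∩ {C} = {C} (intersection, +0)
HP@1: {A} ∪ {C} = {A,C} (union, +1)
HIP@1: {A,C} ∩ {A} = {A} (intersection, +0)
QV@1: {G} ∪ {A} = {A,G} (union, +1)
QVX@1: {A,G} ∩ {G} = {G} (intersection, +0)
QRVX@1: {G} ∪ {A} = {A,G} (union, +1)
HIPQRVX@1: {A} ∩ {A,G} = {A} (intersection, +0)
HP@2: {T} ∪ {C} = {C,T} (union, +1)
HIP@2: {C,T} ∩ {C} = {C} (intersection, +0)
QV@2: {G} ∪ {T} = {G,T} (union, +1)
QVX@2: {G,T} ∪ {C} = {C,G,T} (union, +1)
QRVX@2: {C,G,T} ∪ {A} = {A,C,G,T} (union, +1)
HIPQRVX@2: {C} ∩ {A,C,G,T} = {C} (intersection, +0)
HP@3: {A} ∪ {G} = {A,G} (union, +1)
HIP@3: {A,G} ∪ {T} = {A,G,T} (union, +1)
QV@3: {G} ∪ {C} = {C,G} (union, +1)
QVX@3: {C,G} ∪ {T} = {C,G,T} (union, +1)
QRVX@3: {C,G,T} ∩ {T} = {T} (intersection, +0)
HIPQRVX@3: {A,G,T} ∩ {T} = {T} (intersection, +0)
HP@4: {G} ∩ {G} = {G} (intersection, +0)
HIP@4: {G} ∪ {T} = {G,T} (union, +1)
QV@4: {A} ∪ {C} = {A,C} (union, +1)
QVX@4: {A,C} ∪ {G} = {A,C,G} (union, +1)
QRVX@4: {A,C,G} ∩ {C} = {C} (intersection, +0)
HIPQRVX@4: {G,T} ∪ {C} = {C,G,T} (union, +1)
HP@5: {C} ∪ {G} = {C,G} (union, +1)
HIP@5: {C,G} ∩ {G} = {G} (intersection, +0)
QV@5: {G} ∪ {A} = {A,G} (union, +1)
QVX@5: {A,G} ∪ {T} = {A,G,T} (union, +1)
QRVX@5: {A,G,T} ∪ {C} = {A,C,G,T} (union, +1)
HIPQRVX@5: {G} ∩ {A,C,G,T} = {G} (intersection, +0)
HP@6: {C} ∪ {A} = {A,C} (union, +1)
HIP@6: {A,C} ∪ {G} = {A,C,G} (union, +1)
QV@6: {G} ∪ {T} = {G,T} (union, +1)
QVX@6: {G,T} ∩ {G} = {G} (intersection, +0)
QRVX@6: {G} ∪ {C} = {C,G} (union, +1)
HIPQRVX@6: {A,C,G} ∩ {C,G} = {C,G} (intersection, +0)
HP@7: {G} ∪ {A} = {A,G} (union, +1)
HIP@7: {A,G} ∪ {T} = {A,G,T} (union, +1)
QV@7: {A} ∩ {A} = {A} (intersection, +0)
QVX@7: {A} ∩ {A} = {A} (intersection, +0)
QRVX@7: {A} ∪ {T} = {A,T} (union, +1)
HIPQRVX@7: {A,G,T} ∩ {A,T} = {A,T} (intersection, +0)
per-site changes: [3, 3, 4, 4, 4, 4, 4, 3]; total = 29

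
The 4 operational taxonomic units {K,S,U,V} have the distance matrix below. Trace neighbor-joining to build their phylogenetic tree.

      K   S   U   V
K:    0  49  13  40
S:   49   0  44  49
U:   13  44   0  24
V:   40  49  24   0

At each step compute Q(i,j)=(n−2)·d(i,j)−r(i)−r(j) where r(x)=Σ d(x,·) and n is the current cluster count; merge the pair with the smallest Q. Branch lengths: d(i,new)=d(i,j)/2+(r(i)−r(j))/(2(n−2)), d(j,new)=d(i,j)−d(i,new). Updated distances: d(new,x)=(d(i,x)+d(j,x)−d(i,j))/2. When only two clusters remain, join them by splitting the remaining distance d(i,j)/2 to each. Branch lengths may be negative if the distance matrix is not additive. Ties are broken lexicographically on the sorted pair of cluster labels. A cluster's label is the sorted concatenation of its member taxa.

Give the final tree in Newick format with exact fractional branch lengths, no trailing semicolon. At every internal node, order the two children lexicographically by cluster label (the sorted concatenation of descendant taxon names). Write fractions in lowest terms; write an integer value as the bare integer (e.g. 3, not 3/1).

(((K:47/4,U:5/4):33/4,S:127/4):69/8,V:69/8)

1. join K+U (d=13, Q=-157) ⇒ KU; edges |K|=47/4, |U|=5/4
  updated: d(KU,S)=40, d(KU,V)=51/2
2. join KU+S (d=40, Q=-229/2) ⇒ KSU; edges |KU|=33/4, |S|=127/4
  updated: d(KSU,V)=69/4
3. join KSU+V (d=69/4) ⇒ KSUV; edges |KSU|=69/8, |V|=69/8
final tree: (((K:47/4,U:5/4):33/4,S:127/4):69/8,V:69/8)
total length: 281/4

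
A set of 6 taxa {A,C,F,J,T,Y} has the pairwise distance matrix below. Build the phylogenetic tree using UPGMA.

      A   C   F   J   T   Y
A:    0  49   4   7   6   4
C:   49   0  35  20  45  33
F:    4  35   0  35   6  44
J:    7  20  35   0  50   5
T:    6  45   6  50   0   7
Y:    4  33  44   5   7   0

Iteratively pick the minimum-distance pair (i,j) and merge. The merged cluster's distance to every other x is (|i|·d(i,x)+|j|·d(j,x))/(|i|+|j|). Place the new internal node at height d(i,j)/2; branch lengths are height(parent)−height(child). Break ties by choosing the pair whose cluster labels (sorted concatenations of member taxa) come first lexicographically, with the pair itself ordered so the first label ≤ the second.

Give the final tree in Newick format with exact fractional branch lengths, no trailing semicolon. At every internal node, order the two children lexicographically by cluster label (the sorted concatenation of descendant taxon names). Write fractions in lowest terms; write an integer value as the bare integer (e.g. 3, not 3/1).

1. join A+F (d=4) ⇒ AF; edges |A|=2, |F|=2
  updated: d(AF,C)=42, d(AF,J)=21, d(AF,T)=6, d(AF,Y)=24
2. join J+Y (d=5) ⇒ JY; edges |J|=5/2, |Y|=5/2
  updated: d(AF,JY)=45/2, d(C,JY)=53/2, d(JY,T)=57/2
3. join AF+T (d=6) ⇒ AFT; edges |AF|=1, |T|=3
  updated: d(AFT,C)=43, d(AFT,JY)=49/2
4. join AFT+JY (d=49/2) ⇒ AFJTY; edges |AFT|=37/4, |JY|=39/4
  updated: d(AFJTY,C)=182/5
5. join AFJTY+C (d=182/5) ⇒ ACFJTY; edges |AFJTY|=119/20, |C|=91/5
final tree: ((((A:2,F:2):1,T:3):37/4,(J:5/2,Y:5/2):39/4):119/20,C:91/5)
total length: 1123/20

((((A:2,F:2):1,T:3):37/4,(J:5/2,Y:5/2):39/4):119/20,C:91/5)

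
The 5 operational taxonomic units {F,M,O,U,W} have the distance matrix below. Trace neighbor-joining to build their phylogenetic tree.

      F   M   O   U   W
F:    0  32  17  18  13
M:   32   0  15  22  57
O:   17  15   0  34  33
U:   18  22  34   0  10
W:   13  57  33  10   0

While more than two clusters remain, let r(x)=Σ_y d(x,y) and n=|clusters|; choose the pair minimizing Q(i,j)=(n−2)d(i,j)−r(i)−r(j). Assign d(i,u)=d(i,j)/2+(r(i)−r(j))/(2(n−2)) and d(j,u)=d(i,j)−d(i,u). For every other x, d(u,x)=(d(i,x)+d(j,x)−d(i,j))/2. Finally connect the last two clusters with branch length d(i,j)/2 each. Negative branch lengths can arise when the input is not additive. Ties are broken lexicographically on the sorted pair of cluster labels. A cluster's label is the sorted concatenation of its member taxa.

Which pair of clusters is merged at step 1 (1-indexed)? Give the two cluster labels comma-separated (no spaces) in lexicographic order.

M,O

1. join M+O (d=15, Q=-180) ⇒ MO; edges |M|=12, |O|=3
  updated: d(F,MO)=17, d(MO,U)=41/2, d(MO,W)=75/2
2. join F+MO (d=17, Q=-89) ⇒ FMO; edges |F|=7/4, |MO|=61/4
  updated: d(FMO,U)=43/4, d(FMO,W)=67/4
3. join FMO+U (d=43/4, Q=-75/2) ⇒ FMOU; edges |FMO|=35/4, |U|=2
  updated: d(FMOU,W)=8
4. join FMOU+W (d=8) ⇒ FMOUW; edges |FMOU|=4, |W|=4
final tree: (((F:7/4,(M:12,O:3):61/4):35/4,U:2):4,W:4)
total length: 203/4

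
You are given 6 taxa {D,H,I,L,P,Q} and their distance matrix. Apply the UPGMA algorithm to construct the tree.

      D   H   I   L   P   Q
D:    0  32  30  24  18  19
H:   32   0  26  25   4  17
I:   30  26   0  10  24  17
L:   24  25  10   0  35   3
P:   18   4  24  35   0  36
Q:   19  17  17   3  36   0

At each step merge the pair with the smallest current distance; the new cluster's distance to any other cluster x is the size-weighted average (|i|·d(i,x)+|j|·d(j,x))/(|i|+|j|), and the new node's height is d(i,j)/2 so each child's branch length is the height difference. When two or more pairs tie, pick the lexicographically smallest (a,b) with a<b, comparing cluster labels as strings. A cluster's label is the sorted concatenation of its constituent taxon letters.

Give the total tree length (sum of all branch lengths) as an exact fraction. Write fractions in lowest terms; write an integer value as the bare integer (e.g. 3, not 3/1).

1177/24

1. join L+Q (d=3) ⇒ LQ; edges |L|=3/2, |Q|=3/2
  updated: d(D,LQ)=43/2, d(H,LQ)=21, d(I,LQ)=27/2, d(LQ,P)=71/2
2. join H+P (d=4) ⇒ HP; edges |H|=2, |P|=2
  updated: d(D,HP)=25, d(HP,I)=25, d(HP,LQ)=113/4
3. join I+LQ (d=27/2) ⇒ ILQ; edges |I|=27/4, |LQ|=21/4
  updated: d(D,ILQ)=73/3, d(HP,ILQ)=163/6
4. join D+ILQ (d=73/3) ⇒ DILQ; edges |D|=73/6, |ILQ|=65/12
  updated: d(DILQ,HP)=213/8
5. join DILQ+HP (d=213/8) ⇒ DHILPQ; edges |DILQ|=55/48, |HP|=181/16
final tree: ((D:73/6,(I:27/4,(L:3/2,Q:3/2):21/4):65/12):55/48,(H:2,P:2):181/16)
total length: 1177/24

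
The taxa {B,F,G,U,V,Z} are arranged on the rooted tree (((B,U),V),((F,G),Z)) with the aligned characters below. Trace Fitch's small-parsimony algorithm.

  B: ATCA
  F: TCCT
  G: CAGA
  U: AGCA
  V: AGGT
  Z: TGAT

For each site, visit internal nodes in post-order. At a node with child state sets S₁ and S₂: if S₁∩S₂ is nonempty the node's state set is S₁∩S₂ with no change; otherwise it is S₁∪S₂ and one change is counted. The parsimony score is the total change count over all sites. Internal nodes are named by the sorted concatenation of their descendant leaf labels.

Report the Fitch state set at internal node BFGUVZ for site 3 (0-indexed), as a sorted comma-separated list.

[col 0] BU: children B:{A}, U:{A} ∩→ {A}; cost 0
[col 0] BUV: children BU:{A}, V:{A} ∩→ {A}; cost 0
[col 0] FG: children F:{T}, G:{C} ∪→ {C,T}; cost 1
[col 0] FGZ: children FG:{C,T}, Z:{T} ∩→ {T}; cost 0
[col 0] BFGUVZ: children BUV:{A}, FGZ:{T} ∪→ {A,T}; cost 1
[col 1] BU: children B:{T}, U:{G} ∪→ {G,T}; cost 1
[col 1] BUV: children BU:{G,T}, V:{G} ∩→ {G}; cost 0
[col 1] FG: children F:{C}, G:{A} ∪→ {A,C}; cost 1
[col 1] FGZ: children FG:{A,C}, Z:{G} ∪→ {A,C,G}; cost 1
[col 1] BFGUVZ: children BUV:{G}, FGZ:{A,C,G} ∩→ {G}; cost 0
[col 2] BU: children B:{C}, U:{C} ∩→ {C}; cost 0
[col 2] BUV: children BU:{C}, V:{G} ∪→ {C,G}; cost 1
[col 2] FG: children F:{C}, G:{G} ∪→ {C,G}; cost 1
[col 2] FGZ: children FG:{C,G}, Z:{A} ∪→ {A,C,G}; cost 1
[col 2] BFGUVZ: children BUV:{C,G}, FGZ:{A,C,G} ∩→ {C,G}; cost 0
[col 3] BU: children B:{A}, U:{A} ∩→ {A}; cost 0
[col 3] BUV: children BU:{A}, V:{T} ∪→ {A,T}; cost 1
[col 3] FG: children F:{T}, G:{A} ∪→ {A,T}; cost 1
[col 3] FGZ: children FG:{A,T}, Z:{T} ∩→ {T}; cost 0
[col 3] BFGUVZ: children BUV:{A,T}, FGZ:{T} ∩→ {T}; cost 0
per-site changes: [2, 3, 3, 2]; total = 10

T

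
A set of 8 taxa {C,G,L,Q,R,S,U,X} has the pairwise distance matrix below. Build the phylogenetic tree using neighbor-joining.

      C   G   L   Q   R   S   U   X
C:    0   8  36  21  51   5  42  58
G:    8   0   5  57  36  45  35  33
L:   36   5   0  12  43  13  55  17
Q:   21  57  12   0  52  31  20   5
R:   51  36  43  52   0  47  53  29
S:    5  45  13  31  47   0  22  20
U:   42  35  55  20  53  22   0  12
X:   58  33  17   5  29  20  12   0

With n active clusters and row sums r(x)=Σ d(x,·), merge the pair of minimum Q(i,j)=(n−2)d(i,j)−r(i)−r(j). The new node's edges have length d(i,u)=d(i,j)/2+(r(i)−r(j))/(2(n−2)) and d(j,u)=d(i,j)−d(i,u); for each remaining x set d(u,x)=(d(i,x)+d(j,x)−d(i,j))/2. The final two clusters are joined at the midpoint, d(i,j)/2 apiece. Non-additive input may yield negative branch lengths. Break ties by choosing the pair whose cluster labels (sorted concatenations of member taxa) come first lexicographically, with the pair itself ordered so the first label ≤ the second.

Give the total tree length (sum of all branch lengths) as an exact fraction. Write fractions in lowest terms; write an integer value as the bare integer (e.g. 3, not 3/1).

1. join C+G (d=8, Q=-392) ⇒ CG; edges |C|=25/6, |G|=23/6
  updated: d(CG,L)=33/2, d(CG,Q)=35, d(CG,R)=79/2, d(CG,S)=21, d(CG,U)=69/2, d(CG,X)=83/2
2. join CG+L (d=33/2, Q=-262) ⇒ CGL; edges |CG|=57/5, |L|=51/10
  updated: d(CGL,Q)=61/4, d(CGL,R)=33, d(CGL,S)=35/4, d(CGL,U)=73/2, d(CGL,X)=21
3. join CGL+S (d=35/4, Q=-833/4) ⇒ CGLS; edges |CGL|=83/32, |S|=197/32
  updated: d(CGLS,Q)=75/4, d(CGLS,R)=285/8, d(CGLS,U)=199/8, d(CGLS,X)=129/8
4. join CGLS+R (d=285/8, Q=-1265/8) ⇒ CGLRS; edges |CGLS|=87/16, |R|=483/16
  updated: d(CGLRS,Q)=281/16, d(CGLRS,U)=169/8, d(CGLRS,X)=19/4
5. join CGLRS+X (d=19/4, Q=-891/16) ⇒ CGLRSX; edges |CGLRS|=499/64, |X|=-195/64
  updated: d(CGLRSX,Q)=285/32, d(CGLRSX,U)=227/16
6. join CGLRSX+Q (d=285/32, Q=-1379/32) ⇒ CGLQRSX; edges |CGLRSX|=99/64, |Q|=471/64
  updated: d(CGLQRSX,U)=809/64
7. join CGLQRSX+U (d=809/64) ⇒ CGLQRSUX; edges |CGLQRSX|=809/128, |U|=809/128
final tree: (((((((C:25/6,G:23/6):57/5,L:51/10):83/32,S:197/32):87/16,R:483/16):499/64,X:-195/64):99/64,Q:471/64):809/128,U:809/128)
total length: 6091/64

6091/64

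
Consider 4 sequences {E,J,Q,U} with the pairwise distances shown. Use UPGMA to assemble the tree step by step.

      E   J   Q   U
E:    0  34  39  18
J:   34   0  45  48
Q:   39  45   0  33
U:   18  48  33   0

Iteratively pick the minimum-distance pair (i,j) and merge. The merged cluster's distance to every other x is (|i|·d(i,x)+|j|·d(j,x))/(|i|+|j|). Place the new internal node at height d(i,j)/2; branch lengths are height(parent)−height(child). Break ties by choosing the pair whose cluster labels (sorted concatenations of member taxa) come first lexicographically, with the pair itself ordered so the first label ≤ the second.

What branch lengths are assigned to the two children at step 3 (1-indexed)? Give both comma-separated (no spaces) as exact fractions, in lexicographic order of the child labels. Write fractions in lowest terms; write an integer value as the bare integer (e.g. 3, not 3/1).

iteration 1: select E,U (d=18); attach at lengths (9, 9); label the merged cluster EU
  updated: d(EU,J)=41, d(EU,Q)=36
iteration 2: select EU,Q (d=36); attach at lengths (9, 18); label the merged cluster EQU
  updated: d(EQU,J)=127/3
iteration 3: select EQU,J (d=127/3); attach at lengths (19/6, 127/6); label the merged cluster EJQU
final tree: (((E:9,U:9):9,Q:18):19/6,J:127/6)
total length: 208/3

19/6,127/6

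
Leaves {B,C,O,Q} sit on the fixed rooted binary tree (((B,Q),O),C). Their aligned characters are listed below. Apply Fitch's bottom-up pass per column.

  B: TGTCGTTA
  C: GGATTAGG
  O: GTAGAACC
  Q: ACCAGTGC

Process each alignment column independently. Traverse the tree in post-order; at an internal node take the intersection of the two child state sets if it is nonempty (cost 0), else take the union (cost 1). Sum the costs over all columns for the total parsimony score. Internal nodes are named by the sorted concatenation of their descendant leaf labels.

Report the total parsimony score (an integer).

BQ@0: {T} ∪ {A} = {A,T} (union, +1)
BOQ@0: {A,T} ∪ {G} = {A,G,T} (union, +1)
BCOQ@0: {A,G,T} ∩ {G} = {G} (intersection, +0)
BQ@1: {G} ∪ {C} = {C,G} (union, +1)
BOQ@1: {C,G} ∪ {T} = {C,G,T} (union, +1)
BCOQ@1: {C,G,T} ∩ {G} = {G} (intersection, +0)
BQ@2: {T} ∪ {C} = {C,T} (union, +1)
BOQ@2: {C,T} ∪ {A} = {A,C,T} (union, +1)
BCOQ@2: {A,C,T} ∩ {A} = {A} (intersection, +0)
BQ@3: {C} ∪ {A} = {A,C} (union, +1)
BOQ@3: {A,C} ∪ {G} = {A,C,G} (union, +1)
BCOQ@3: {A,C,G} ∪ {T} = {A,C,G,T} (union, +1)
BQ@4: {G} ∩ {G} = {G} (intersection, +0)
BOQ@4: {G} ∪ {A} = {A,G} (union, +1)
BCOQ@4: {A,G} ∪ {T} = {A,G,T} (union, +1)
BQ@5: {T} ∩ {T} = {T} (intersection, +0)
BOQ@5: {T} ∪ {A} = {A,T} (union, +1)
BCOQ@5: {A,T} ∩ {A} = {A} (intersection, +0)
BQ@6: {T} ∪ {G} = {G,T} (union, +1)
BOQ@6: {G,T} ∪ {C} = {C,G,T} (union, +1)
BCOQ@6: {C,G,T} ∩ {G} = {G} (intersection, +0)
BQ@7: {A} ∪ {C} = {A,C} (union, +1)
BOQ@7: {A,C} ∩ {C} = {C} (intersection, +0)
BCOQ@7: {C} ∪ {G} = {C,G} (union, +1)
per-site changes: [2, 2, 2, 3, 2, 1, 2, 2]; total = 16

16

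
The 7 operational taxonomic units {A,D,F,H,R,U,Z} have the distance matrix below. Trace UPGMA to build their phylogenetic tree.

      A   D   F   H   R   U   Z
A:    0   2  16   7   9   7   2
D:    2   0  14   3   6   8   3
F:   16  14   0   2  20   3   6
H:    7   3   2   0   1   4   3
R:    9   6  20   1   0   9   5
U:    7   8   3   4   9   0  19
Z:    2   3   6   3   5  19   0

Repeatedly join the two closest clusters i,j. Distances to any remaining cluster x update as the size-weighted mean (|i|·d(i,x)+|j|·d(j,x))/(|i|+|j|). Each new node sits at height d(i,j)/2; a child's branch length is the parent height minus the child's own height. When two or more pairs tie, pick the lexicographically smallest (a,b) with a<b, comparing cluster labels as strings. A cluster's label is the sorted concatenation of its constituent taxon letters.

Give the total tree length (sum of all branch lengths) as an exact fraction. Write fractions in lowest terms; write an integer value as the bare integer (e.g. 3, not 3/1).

step 1: merge (H,R) at d=1; branch lengths H→1/2, R→1/2; new cluster HR
  updated: d(A,HR)=8, d(D,HR)=9/2, d(F,HR)=11, d(HR,U)=13/2, d(HR,Z)=4
step 2: merge (A,D) at d=2; branch lengths A→1, D→1; new cluster AD
  updated: d(AD,F)=15, d(AD,HR)=25/4, d(AD,U)=15/2, d(AD,Z)=5/2
step 3: merge (AD,Z) at d=5/2; branch lengths AD→1/4, Z→5/4; new cluster ADZ
  updated: d(ADZ,F)=12, d(ADZ,HR)=11/2, d(ADZ,U)=34/3
step 4: merge (F,U) at d=3; branch lengths F→3/2, U→3/2; new cluster FU
  updated: d(ADZ,FU)=35/3, d(FU,HR)=35/4
step 5: merge (ADZ,HR) at d=11/2; branch lengths ADZ→3/2, HR→9/4; new cluster ADHRZ
  updated: d(ADHRZ,FU)=21/2
step 6: merge (ADHRZ,FU) at d=21/2; branch lengths ADHRZ→5/2, FU→15/4; new cluster ADFHRUZ
final tree: ((((A:1,D:1):1/4,Z:5/4):3/2,(H:1/2,R:1/2):9/4):5/2,(F:3/2,U:3/2):15/4)
total length: 35/2

35/2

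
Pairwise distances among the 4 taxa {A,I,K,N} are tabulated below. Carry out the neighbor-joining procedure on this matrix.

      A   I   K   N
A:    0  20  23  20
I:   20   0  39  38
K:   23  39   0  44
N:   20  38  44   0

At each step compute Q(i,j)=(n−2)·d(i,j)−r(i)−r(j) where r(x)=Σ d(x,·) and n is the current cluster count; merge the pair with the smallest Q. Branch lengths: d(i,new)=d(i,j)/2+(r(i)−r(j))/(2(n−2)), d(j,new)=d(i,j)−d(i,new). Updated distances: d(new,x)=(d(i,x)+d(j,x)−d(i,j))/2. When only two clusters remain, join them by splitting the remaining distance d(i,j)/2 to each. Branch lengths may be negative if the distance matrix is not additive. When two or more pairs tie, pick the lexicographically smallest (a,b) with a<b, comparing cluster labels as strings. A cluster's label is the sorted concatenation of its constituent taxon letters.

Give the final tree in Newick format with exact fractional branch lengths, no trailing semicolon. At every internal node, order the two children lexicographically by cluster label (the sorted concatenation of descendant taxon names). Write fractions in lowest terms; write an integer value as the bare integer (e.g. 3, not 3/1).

(((A:1/4,N:79/4):7/4,I:69/4):87/8,K:87/8)

iteration 1: select A,N (d=20, Q=-125); attach at lengths (1/4, 79/4); label the merged cluster AN
  updated: d(AN,I)=19, d(AN,K)=47/2
iteration 2: select AN,I (d=19, Q=-163/2); attach at lengths (7/4, 69/4); label the merged cluster AIN
  updated: d(AIN,K)=87/4
iteration 3: select AIN,K (d=87/4); attach at lengths (87/8, 87/8); label the merged cluster AIKN
final tree: (((A:1/4,N:79/4):7/4,I:69/4):87/8,K:87/8)
total length: 243/4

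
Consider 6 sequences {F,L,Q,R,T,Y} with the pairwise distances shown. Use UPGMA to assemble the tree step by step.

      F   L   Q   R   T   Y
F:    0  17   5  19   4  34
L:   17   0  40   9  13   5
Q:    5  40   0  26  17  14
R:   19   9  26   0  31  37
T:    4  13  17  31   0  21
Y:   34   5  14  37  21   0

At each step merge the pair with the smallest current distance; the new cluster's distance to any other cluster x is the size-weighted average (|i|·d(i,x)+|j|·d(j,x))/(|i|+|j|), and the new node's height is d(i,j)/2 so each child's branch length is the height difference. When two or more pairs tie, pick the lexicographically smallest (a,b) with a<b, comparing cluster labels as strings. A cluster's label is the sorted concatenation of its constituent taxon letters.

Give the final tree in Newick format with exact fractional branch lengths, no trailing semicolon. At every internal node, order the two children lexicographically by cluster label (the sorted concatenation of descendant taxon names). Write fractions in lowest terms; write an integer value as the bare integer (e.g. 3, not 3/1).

1. join F+T (d=4) ⇒ FT; edges |F|=2, |T|=2
  updated: d(FT,L)=15, d(FT,Q)=11, d(FT,R)=25, d(FT,Y)=55/2
2. join L+Y (d=5) ⇒ LY; edges |L|=5/2, |Y|=5/2
  updated: d(FT,LY)=85/4, d(LY,Q)=27, d(LY,R)=23
3. join FT+Q (d=11) ⇒ FQT; edges |FT|=7/2, |Q|=11/2
  updated: d(FQT,LY)=139/6, d(FQT,R)=76/3
4. join LY+R (d=23) ⇒ LRY; edges |LY|=9, |R|=23/2
  updated: d(FQT,LRY)=215/9
5. join FQT+LRY (d=215/9) ⇒ FLQRTY; edges |FQT|=58/9, |LRY|=4/9
final tree: (((F:2,T:2):7/2,Q:11/2):58/9,((L:5/2,Y:5/2):9,R:23/2):4/9)
total length: 817/18

(((F:2,T:2):7/2,Q:11/2):58/9,((L:5/2,Y:5/2):9,R:23/2):4/9)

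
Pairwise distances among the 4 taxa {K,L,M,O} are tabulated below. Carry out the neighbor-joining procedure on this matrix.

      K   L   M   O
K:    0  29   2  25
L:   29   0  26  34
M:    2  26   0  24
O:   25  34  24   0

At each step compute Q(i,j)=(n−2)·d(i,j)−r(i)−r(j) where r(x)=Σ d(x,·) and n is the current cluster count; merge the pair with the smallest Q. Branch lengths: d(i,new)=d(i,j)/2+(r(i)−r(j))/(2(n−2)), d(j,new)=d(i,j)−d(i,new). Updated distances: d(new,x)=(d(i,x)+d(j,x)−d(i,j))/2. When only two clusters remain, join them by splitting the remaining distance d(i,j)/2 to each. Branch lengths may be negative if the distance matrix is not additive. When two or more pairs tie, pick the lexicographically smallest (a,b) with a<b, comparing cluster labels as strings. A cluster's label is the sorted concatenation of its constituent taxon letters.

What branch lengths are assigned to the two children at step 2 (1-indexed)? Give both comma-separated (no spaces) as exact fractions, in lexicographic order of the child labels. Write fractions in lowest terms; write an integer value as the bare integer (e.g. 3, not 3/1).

8,37/2

1. join K+M (d=2, Q=-104) ⇒ KM; edges |K|=2, |M|=0
  updated: d(KM,L)=53/2, d(KM,O)=47/2
2. join KM+L (d=53/2, Q=-84) ⇒ KLM; edges |KM|=8, |L|=37/2
  updated: d(KLM,O)=31/2
3. join KLM+O (d=31/2) ⇒ KLMO; edges |KLM|=31/4, |O|=31/4
final tree: (((K:2,M:0):8,L:37/2):31/4,O:31/4)
total length: 44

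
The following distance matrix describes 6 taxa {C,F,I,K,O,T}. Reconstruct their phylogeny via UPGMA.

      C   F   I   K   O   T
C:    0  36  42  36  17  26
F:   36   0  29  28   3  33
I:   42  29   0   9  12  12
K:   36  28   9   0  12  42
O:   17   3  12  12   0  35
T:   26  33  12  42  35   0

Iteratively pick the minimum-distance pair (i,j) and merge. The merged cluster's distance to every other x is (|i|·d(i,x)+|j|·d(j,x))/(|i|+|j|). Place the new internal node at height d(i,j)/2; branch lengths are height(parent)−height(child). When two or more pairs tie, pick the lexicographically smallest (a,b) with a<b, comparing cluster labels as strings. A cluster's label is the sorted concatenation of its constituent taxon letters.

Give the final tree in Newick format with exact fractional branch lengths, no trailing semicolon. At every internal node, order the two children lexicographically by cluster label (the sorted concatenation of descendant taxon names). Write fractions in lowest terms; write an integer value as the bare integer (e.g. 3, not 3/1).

((C:13,T:13):45/16,((F:3/2,O:3/2):69/8,(I:9/2,K:9/2):45/8):91/16)

step 1: merge (F,O) at d=3; branch lengths F→3/2, O→3/2; new cluster FO
  updated: d(C,FO)=53/2, d(FO,I)=41/2, d(FO,K)=20, d(FO,T)=34
step 2: merge (I,K) at d=9; branch lengths I→9/2, K→9/2; new cluster IK
  updated: d(C,IK)=39, d(FO,IK)=81/4, d(IK,T)=27
step 3: merge (FO,IK) at d=81/4; branch lengths FO→69/8, IK→45/8; new cluster FIKO
  updated: d(C,FIKO)=131/4, d(FIKO,T)=61/2
step 4: merge (C,T) at d=26; branch lengths C→13, T→13; new cluster CT
  updated: d(CT,FIKO)=253/8
step 5: merge (CT,FIKO) at d=253/8; branch lengths CT→45/16, FIKO→91/16; new cluster CFIKOT
final tree: ((C:13,T:13):45/16,((F:3/2,O:3/2):69/8,(I:9/2,K:9/2):45/8):91/16)
total length: 243/4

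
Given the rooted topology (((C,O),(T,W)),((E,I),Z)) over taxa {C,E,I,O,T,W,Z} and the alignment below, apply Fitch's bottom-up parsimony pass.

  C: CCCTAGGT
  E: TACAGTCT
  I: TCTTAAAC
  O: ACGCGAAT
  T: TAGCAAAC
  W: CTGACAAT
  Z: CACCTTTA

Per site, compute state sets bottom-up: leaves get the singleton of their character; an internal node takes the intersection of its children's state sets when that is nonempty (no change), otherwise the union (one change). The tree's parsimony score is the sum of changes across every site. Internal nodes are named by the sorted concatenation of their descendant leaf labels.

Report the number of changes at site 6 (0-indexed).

3

site 0, node CO: C={C} ∪ O={A} → {A,C} (+1)
site 0, node TW: T={T} ∪ W={C} → {C,T} (+1)
site 0, node COTW: CO={A,C} ∩ TW={C,T} → {C} (+0)
site 0, node EI: E={T} ∩ I={T} → {T} (+0)
site 0, node EIZ: EI={T} ∪ Z={C} → {C,T} (+1)
site 0, node CEIOTWZ: COTW={C} ∩ EIZ={C,T} → {C} (+0)
site 1, node CO: C={C} ∩ O={C} → {C} (+0)
site 1, node TW: T={A} ∪ W={T} → {A,T} (+1)
site 1, node COTW: CO={C} ∪ TW={A,T} → {A,C,T} (+1)
site 1, node EI: E={A} ∪ I={C} → {A,C} (+1)
site 1, node EIZ: EI={A,C} ∩ Z={A} → {A} (+0)
site 1, node CEIOTWZ: COTW={A,C,T} ∩ EIZ={A} → {A} (+0)
site 2, node CO: C={C} ∪ O={G} → {C,G} (+1)
site 2, node TW: T={G} ∩ W={G} → {G} (+0)
site 2, node COTW: CO={C,G} ∩ TW={G} → {G} (+0)
site 2, node EI: E={C} ∪ I={T} → {C,T} (+1)
site 2, node EIZ: EI={C,T} ∩ Z={C} → {C} (+0)
site 2, node CEIOTWZ: COTW={G} ∪ EIZ={C} → {C,G} (+1)
site 3, node CO: C={T} ∪ O={C} → {C,T} (+1)
site 3, node TW: T={C} ∪ W={A} → {A,C} (+1)
site 3, node COTW: CO={C,T} ∩ TW={A,C} → {C} (+0)
site 3, node EI: E={A} ∪ I={T} → {A,T} (+1)
site 3, node EIZ: EI={A,T} ∪ Z={C} → {A,C,T} (+1)
site 3, node CEIOTWZ: COTW={C} ∩ EIZ={A,C,T} → {C} (+0)
site 4, node CO: C={A} ∪ O={G} → {A,G} (+1)
site 4, node TW: T={A} ∪ W={C} → {A,C} (+1)
site 4, node COTW: CO={A,G} ∩ TW={A,C} → {A} (+0)
site 4, node EI: E={G} ∪ I={A} → {A,G} (+1)
site 4, node EIZ: EI={A,G} ∪ Z={T} → {A,G,T} (+1)
site 4, node CEIOTWZ: COTW={A} ∩ EIZ={A,G,T} → {A} (+0)
site 5, node CO: C={G} ∪ O={A} → {A,G} (+1)
site 5, node TW: T={A} ∩ W={A} → {A} (+0)
site 5, node COTW: CO={A,G} ∩ TW={A} → {A} (+0)
site 5, node EI: E={T} ∪ I={A} → {A,T} (+1)
site 5, node EIZ: EI={A,T} ∩ Z={T} → {T} (+0)
site 5, node CEIOTWZ: COTW={A} ∪ EIZ={T} → {A,T} (+1)
site 6, node CO: C={G} ∪ O={A} → {A,G} (+1)
site 6, node TW: T={A} ∩ W={A} → {A} (+0)
site 6, node COTW: CO={A,G} ∩ TW={A} → {A} (+0)
site 6, node EI: E={C} ∪ I={A} → {A,C} (+1)
site 6, node EIZ: EI={A,C} ∪ Z={T} → {A,C,T} (+1)
site 6, node CEIOTWZ: COTW={A} ∩ EIZ={A,C,T} → {A} (+0)
site 7, node CO: C={T} ∩ O={T} → {T} (+0)
site 7, node TW: T={C} ∪ W={T} → {C,T} (+1)
site 7, node COTW: CO={T} ∩ TW={C,T} → {T} (+0)
site 7, node EI: E={T} ∪ I={C} → {C,T} (+1)
site 7, node EIZ: EI={C,T} ∪ Z={A} → {A,C,T} (+1)
site 7, node CEIOTWZ: COTW={T} ∩ EIZ={A,C,T} → {T} (+0)
per-site changes: [3, 3, 3, 4, 4, 3, 3, 3]; total = 26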